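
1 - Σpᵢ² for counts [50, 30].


Probabilities: [50/80, 30/80] ≈ [0.625, 0.375]
Σpᵢ² = (2500 + 900)/80² = 3400/6400
Gini = 1 - Σpᵢ² = 1 - 3400/6400 = 0.4688

0.4688


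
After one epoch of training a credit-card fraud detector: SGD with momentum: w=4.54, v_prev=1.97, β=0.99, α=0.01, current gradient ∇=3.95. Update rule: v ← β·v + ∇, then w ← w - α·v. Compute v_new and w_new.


v_new = 0.99·1.97 + 3.95 = 1.9503 + 3.95 = 5.9003
w_new = 4.54 - 0.01·5.9003 = 4.54 - 0.059003 = 4.480997

v_new=5.9003, w_new=4.480997


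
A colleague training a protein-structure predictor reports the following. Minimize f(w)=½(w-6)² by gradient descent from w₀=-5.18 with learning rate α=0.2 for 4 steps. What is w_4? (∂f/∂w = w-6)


step 1: grad = -5.18-6 = -11.18; w = -5.18 - 0.2·(-11.18) = -2.944
step 2: grad = -2.944-6 = -8.944; w = -2.944 - 0.2·(-8.944) = -1.1552
step 3: grad = -1.1552-6 = -7.1552; w = -1.1552 - 0.2·(-7.1552) = 0.27584
step 4: grad = 0.27584-6 = -5.72416; w = 0.27584 - 0.2·(-5.72416) = 1.420672

1.420672


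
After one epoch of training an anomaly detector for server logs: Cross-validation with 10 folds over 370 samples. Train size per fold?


Fold size = 370/10 = 37
Training per fold = 370 - 37 = 333

333


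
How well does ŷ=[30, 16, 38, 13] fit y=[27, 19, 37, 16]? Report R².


ȳ = 24.75
SS_res = Σ(y-ŷ)² = 28
SS_tot = Σ(y-ȳ)² = 264.75
R² = 1 - SS_res/SS_tot = 1 - 0.1058 = 0.8942

0.8942


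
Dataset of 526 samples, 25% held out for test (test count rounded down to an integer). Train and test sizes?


Test = ⌊526·25/100⌋ = 131
Train = 526 - 131 = 395

Train: 395, Test: 131


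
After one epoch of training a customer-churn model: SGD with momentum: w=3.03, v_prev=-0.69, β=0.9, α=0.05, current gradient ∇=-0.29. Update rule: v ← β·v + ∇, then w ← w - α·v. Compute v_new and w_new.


v_new = 0.9·-0.69 - 0.29 = -0.621 - 0.29 = -0.911
w_new = 3.03 - 0.05·-0.911 = 3.03 + 0.04555 = 3.07555

v_new=-0.911, w_new=3.07555


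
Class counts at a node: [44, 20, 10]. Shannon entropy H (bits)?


Probabilities: [44/74, 20/74, 10/74] ≈ [0.5946, 0.2703, 0.1351]
H = -((44/74)·log₂(44/74) + (20/74)·log₂(20/74) + (10/74)·log₂(10/74))
  = 1.3463 bits

1.3463 bits


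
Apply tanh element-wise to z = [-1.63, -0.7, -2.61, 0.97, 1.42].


tanh(-1.63) = -0.9261
tanh(-0.7) = -0.6044
tanh(-2.61) = -0.9892
tanh(0.97) = 0.7487
tanh(1.42) = 0.8896
result = [-0.9261, -0.6044, -0.9892, 0.7487, 0.8896]

[-0.9261, -0.6044, -0.9892, 0.7487, 0.8896]


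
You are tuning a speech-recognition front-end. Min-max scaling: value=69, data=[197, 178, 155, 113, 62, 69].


min=62, max=197
(69-62)/(197-62) = 7/135 = 0.0519

0.0519


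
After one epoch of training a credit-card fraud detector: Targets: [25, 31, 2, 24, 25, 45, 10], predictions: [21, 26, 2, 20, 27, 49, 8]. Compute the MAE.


Absolute errors: |25-21|=4, |31-26|=5, |2-2|=0, |24-20|=4, |25-27|=2, |45-49|=4, |10-8|=2
Sum = 21
MAE = 21/7 = 3

3


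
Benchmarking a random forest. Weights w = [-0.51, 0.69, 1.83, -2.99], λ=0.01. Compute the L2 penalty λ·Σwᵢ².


‖w‖₂² = (-0.51)² + (0.69)² + (1.83)² + (-2.99)²
     = 0.2601 + 0.4761 + 3.3489 + 8.9401
     = 13.0252
λ·‖w‖₂² = 0.01·13.0252 = 0.130252

0.130252


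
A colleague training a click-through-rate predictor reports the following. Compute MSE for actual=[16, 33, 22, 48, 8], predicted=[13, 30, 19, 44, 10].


Squared errors: (16-13)²=9, (33-30)²=9, (22-19)²=9, (48-44)²=16, (8-10)²=4
Sum = 47
MSE = 47/5 = 47/5

47/5


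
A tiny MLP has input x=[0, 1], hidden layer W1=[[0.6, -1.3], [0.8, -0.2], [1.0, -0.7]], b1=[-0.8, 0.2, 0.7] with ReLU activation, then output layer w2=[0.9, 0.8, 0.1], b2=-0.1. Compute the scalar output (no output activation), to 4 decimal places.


z1[0] = (0.6)·(0) + (-1.3)·(1) - 0.8 = -2.1
z1[1] = (0.8)·(0) + (-0.2)·(1) + 0.2 = 0.0
z1[2] = (1.0)·(0) + (-0.7)·(1) + 0.7 = 0.0
h = ReLU(z1) = [0.0, 0.0, 0.0]
output = (0.9)·(0.0) + (0.8)·(0.0) + (0.1)·(0.0) - 0.1 = -0.1

-0.1


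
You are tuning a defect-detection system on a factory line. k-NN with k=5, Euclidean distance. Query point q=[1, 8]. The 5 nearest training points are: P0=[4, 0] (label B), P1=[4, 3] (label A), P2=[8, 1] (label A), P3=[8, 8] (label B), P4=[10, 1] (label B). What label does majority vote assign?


d(q,P0) = 8.544  (label B)
d(q,P1) = 5.831  (label A)
d(q,P2) = 9.8995  (label A)
d(q,P3) = 7.0  (label B)
d(q,P4) = 11.4018  (label B)
Votes: A=2, B=3
Majority → B

B


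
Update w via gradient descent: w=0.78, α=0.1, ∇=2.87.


w_new = w - α·∇
= 0.78 - 0.1·2.87
= 0.78 - 0.287
= 0.493

0.493


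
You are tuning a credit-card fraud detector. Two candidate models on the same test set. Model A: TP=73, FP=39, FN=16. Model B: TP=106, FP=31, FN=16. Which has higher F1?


Model A: P=73/112=0.6518, R=73/89=0.8202, F1=2PR/(P+R)=2TP/(2TP+FP+FN)=146/201=0.7264
Model B: P=106/137=0.7737, R=106/122=0.8689, F1=2PR/(P+R)=2TP/(2TP+FP+FN)=212/259=0.8185
0.7264 < 0.8185 → Model B

Model B


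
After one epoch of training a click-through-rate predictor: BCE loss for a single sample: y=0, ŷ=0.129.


BCE = -[y·ln(p) + (1-y)·ln(1-p)]
= -0 - 1·ln(1-0.129)
= -ln(0.871) = 0.1381

0.1381


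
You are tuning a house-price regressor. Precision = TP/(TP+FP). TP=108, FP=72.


Precision = TP/(TP+FP)
= 108/(108+72)
= 108/180 = 60.0%

60.0%


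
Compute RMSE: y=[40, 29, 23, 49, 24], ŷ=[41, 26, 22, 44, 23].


MSE = 37/5 = 7.4
RMSE = √(37/5) = 2.7203

2.7203


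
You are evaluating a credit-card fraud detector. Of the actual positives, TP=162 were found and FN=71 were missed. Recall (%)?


Recall = TP/(TP+FN)
= 162/(162+71)
= 162/233 = 69.53%

69.53%


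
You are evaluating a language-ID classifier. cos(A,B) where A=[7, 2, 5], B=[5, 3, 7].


A·B = 7·5 + 2·3 + 5·7 = 76
‖A‖ = √78 = 8.8318, ‖B‖ = √83 = 9.1104
cos = 76/(√78·√83) = 76/√6474 = 0.9446

0.9446


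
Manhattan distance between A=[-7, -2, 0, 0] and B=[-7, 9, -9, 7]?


d = |-7+ 7| + |-2-9| + |0+ 9| + |0-7|
  = 0 + 11 + 9 + 7
  = 27

27


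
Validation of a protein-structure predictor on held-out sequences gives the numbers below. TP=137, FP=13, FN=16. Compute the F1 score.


Precision = 137/150 = 0.9133
Recall = 137/153 = 0.8954
F1 = 2·P·R/(P+R) = 2·TP/(2·TP+FP+FN) = 274/(274+13+16) = 274/303 = 0.9043

0.9043


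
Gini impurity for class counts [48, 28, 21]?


Probabilities: [48/97, 28/97, 21/97] ≈ [0.4948, 0.2887, 0.2165]
Σpᵢ² = (2304 + 784 + 441)/97² = 3529/9409
Gini = 1 - Σpᵢ² = 1 - 3529/9409 = 0.6249

0.6249


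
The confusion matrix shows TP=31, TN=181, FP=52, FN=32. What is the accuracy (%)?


Accuracy = (TP+TN)/(TP+TN+FP+FN)
= (31+181)/(296)
= 212/296 = 71.62%

71.62%


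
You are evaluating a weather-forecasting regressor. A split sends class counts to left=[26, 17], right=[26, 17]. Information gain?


Parent = [52, 34], H_parent = 0.9682
H_left = 0.9682 (n=43), H_right = 0.9682 (n=43)
H_children = (43/86)·0.9682 + (43/86)·0.9682 = 0.9682
IG = 0.9682 - 0.9682 = 0.0

0.0


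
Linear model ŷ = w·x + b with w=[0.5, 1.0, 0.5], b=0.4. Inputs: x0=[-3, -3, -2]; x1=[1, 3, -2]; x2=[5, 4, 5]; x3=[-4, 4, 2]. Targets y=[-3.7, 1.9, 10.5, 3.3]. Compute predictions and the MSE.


ŷ0 = (0.5)·(-3) + (1.0)·(-3) + (0.5)·(-2) + 0.4 = -5.1
ŷ1 = (0.5)·(1) + (1.0)·(3) + (0.5)·(-2) + 0.4 = 2.9
ŷ2 = (0.5)·(5) + (1.0)·(4) + (0.5)·(5) + 0.4 = 9.4
ŷ3 = (0.5)·(-4) + (1.0)·(4) + (0.5)·(2) + 0.4 = 3.4
errors² = [1.96, 1.0, 1.21, 0.01]
MSE = 4.1800/4 = 1.045

1.045


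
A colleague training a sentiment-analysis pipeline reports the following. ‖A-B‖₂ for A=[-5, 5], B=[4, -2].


d = √((-5-4)² + (5+ 2)²)
  = √(81 + 49)
  = √130 = 11.4018

11.4018


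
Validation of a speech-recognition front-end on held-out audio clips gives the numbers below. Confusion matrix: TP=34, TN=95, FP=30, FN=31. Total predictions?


Total = TP + TN + FP + FN
= 34 + 95 + 30 + 31
= 190
(Predicted positive: 64, predicted negative: 126)

190


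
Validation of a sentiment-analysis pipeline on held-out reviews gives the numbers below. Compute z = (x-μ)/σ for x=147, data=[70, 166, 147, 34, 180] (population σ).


μ = 119.4, σ = 57.165
z = (147 - 119.4)/57.165 = 0.4828

0.4828


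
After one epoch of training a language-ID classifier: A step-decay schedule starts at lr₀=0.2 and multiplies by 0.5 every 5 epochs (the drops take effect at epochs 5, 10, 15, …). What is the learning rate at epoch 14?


n_drops = ⌊14/5⌋ = 2
lr = 0.2·0.5^2 = 0.2·0.25 = 0.05

0.05


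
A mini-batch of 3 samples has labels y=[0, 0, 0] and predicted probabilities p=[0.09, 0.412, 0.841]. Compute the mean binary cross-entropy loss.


L[0] = -ln(1-0.09) = -ln(0.91) = 0.0943
L[1] = -ln(1-0.412) = -ln(0.588) = 0.531
L[2] = -ln(1-0.841) = -ln(0.159) = 1.8389
mean = (0.0943 + 0.531 + 1.8389)/3 = 0.8214

0.8214


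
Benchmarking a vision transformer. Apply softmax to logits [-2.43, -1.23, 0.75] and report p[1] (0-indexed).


Exponentials: e^-2.43=0.088, e^-1.23=0.2923, e^0.75=2.117
Sum = 2.4973
Softmax = [0.0353, 0.117, 0.8477]
p[1] = 0.2923/2.4973 = 0.117

0.117


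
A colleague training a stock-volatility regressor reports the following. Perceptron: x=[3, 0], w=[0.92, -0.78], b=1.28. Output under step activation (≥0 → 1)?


z = (3)·(0.92) + (0)·(-0.78) + 1.28
  = 4.04
step(z) = 1 (z≥0)

1


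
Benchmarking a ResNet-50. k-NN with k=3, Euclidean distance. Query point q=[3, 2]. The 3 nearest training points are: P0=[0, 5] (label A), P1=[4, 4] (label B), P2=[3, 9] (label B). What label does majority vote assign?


d(q,P0) = 4.2426  (label A)
d(q,P1) = 2.2361  (label B)
d(q,P2) = 7.0  (label B)
Votes: A=1, B=2
Majority → B

B


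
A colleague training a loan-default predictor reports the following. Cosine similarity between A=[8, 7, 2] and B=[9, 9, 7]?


A·B = 8·9 + 7·9 + 2·7 = 149
‖A‖ = √117 = 10.8167, ‖B‖ = √211 = 14.5258
cos = 149/(√117·√211) = 149/√24687 = 0.9483

0.9483


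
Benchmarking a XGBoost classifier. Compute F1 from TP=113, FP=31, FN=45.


Precision = 113/144 = 0.7847
Recall = 113/158 = 0.7152
F1 = 2·P·R/(P+R) = 2·TP/(2·TP+FP+FN) = 226/(226+31+45) = 226/302 = 0.7483

0.7483


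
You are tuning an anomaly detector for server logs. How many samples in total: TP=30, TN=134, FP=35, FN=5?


Total = TP + TN + FP + FN
= 30 + 134 + 35 + 5
= 204
(Predicted positive: 65, predicted negative: 139)

204


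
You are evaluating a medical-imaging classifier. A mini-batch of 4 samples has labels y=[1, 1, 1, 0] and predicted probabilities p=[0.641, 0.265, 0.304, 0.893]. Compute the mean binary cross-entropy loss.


L[0] = -ln(0.641) = 0.4447
L[1] = -ln(0.265) = 1.328
L[2] = -ln(0.304) = 1.1907
L[3] = -ln(1-0.893) = -ln(0.107) = 2.2349
mean = (0.4447 + 1.328 + 1.1907 + 2.2349)/4 = 1.2996

1.2996


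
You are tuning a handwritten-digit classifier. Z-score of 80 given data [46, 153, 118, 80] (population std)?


μ = 99.25, σ = 40.1458
z = (80 - 99.25)/40.1458 = -0.4795

-0.4795


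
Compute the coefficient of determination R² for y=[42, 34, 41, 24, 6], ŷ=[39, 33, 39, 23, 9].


ȳ = 29.4
SS_res = Σ(y-ŷ)² = 24
SS_tot = Σ(y-ȳ)² = 891.2
R² = 1 - SS_res/SS_tot = 1 - 0.0269 = 0.9731

0.9731


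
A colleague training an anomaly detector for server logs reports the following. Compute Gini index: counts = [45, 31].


Probabilities: [45/76, 31/76] ≈ [0.5921, 0.4079]
Σpᵢ² = (2025 + 961)/76² = 2986/5776
Gini = 1 - Σpᵢ² = 1 - 2986/5776 = 0.483

0.483


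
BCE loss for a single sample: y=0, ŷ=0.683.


BCE = -[y·ln(p) + (1-y)·ln(1-p)]
= -0 - 1·ln(1-0.683)
= -ln(0.317) = 1.1489

1.1489


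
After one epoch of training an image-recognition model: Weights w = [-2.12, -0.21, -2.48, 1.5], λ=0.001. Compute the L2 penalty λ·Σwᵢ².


‖w‖₂² = (-2.12)² + (-0.21)² + (-2.48)² + (1.5)²
     = 4.4944 + 0.0441 + 6.1504 + 2.25
     = 12.9389
λ·‖w‖₂² = 0.001·12.9389 = 0.012939

0.012939


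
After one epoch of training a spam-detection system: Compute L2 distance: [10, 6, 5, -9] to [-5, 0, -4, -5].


d = √((10+ 5)² + (6-0)² + (5+ 4)² + (-9+ 5)²)
  = √(225 + 36 + 81 + 16)
  = √358 = 18.9209

18.9209


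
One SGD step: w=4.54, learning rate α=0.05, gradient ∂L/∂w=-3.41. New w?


w_new = w - α·∇
= 4.54 - 0.05·-3.41
= 4.54 + 0.1705
= 4.7105

4.7105


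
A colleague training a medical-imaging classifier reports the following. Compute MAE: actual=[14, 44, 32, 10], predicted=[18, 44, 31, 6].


Absolute errors: |14-18|=4, |44-44|=0, |32-31|=1, |10-6|=4
Sum = 9
MAE = 9/4 = 9/4

9/4


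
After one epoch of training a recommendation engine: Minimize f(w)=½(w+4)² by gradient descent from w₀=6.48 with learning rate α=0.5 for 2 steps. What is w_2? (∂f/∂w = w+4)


step 1: grad = 6.48+4 = 10.48; w = 6.48 - 0.5·(10.48) = 1.24
step 2: grad = 1.24+4 = 5.24; w = 1.24 - 0.5·(5.24) = -1.38

-1.38


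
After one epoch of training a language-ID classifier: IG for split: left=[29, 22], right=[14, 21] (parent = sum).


Parent = [43, 43], H_parent = 1
H_left = 0.9864 (n=51), H_right = 0.971 (n=35)
H_children = (51/86)·0.9864 + (35/86)·0.971 = 0.9801
IG = 1 - 0.9801 = 0.0199

0.0199


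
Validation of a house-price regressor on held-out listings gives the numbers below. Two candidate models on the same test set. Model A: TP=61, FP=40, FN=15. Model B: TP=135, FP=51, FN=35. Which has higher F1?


Model A: P=61/101=0.604, R=61/76=0.8026, F1=2PR/(P+R)=2TP/(2TP+FP+FN)=122/177=0.6893
Model B: P=135/186=0.7258, R=135/170=0.7941, F1=2PR/(P+R)=2TP/(2TP+FP+FN)=270/356=0.7584
0.6893 < 0.7584 → Model B

Model B


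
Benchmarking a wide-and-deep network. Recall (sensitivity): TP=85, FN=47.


Recall = TP/(TP+FN)
= 85/(85+47)
= 85/132 = 64.39%

64.39%


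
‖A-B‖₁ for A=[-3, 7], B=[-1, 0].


d = |-3+ 1| + |7-0|
  = 2 + 7
  = 9

9


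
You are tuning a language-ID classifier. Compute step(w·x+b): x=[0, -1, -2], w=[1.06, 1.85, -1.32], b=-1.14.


z = (0)·(1.06) + (-1)·(1.85) + (-2)·(-1.32) - 1.14
  = -0.35
step(z) = 0 (z<0)

0


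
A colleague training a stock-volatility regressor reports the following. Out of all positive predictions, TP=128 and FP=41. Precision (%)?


Precision = TP/(TP+FP)
= 128/(128+41)
= 128/169 = 75.74%

75.74%


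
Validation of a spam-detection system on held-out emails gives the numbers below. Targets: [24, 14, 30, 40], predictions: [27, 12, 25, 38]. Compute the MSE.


Squared errors: (24-27)²=9, (14-12)²=4, (30-25)²=25, (40-38)²=4
Sum = 42
MSE = 42/4 = 21/2

21/2


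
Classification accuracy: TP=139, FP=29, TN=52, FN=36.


Accuracy = (TP+TN)/(TP+TN+FP+FN)
= (139+52)/(256)
= 191/256 = 74.61%

74.61%


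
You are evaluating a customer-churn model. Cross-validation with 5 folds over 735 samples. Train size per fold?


Fold size = 735/5 = 147
Training per fold = 735 - 147 = 588

588


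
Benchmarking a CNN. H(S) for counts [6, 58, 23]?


Probabilities: [6/87, 58/87, 23/87] ≈ [0.069, 0.6667, 0.2644]
H = -((6/87)·log₂(6/87) + (58/87)·log₂(58/87) + (23/87)·log₂(23/87))
  = 1.1635 bits

1.1635 bits


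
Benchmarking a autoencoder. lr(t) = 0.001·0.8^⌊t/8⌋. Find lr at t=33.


n_drops = ⌊33/8⌋ = 4
lr = 0.001·0.8^4 = 0.001·0.4096 = 0.0004096

0.0004096


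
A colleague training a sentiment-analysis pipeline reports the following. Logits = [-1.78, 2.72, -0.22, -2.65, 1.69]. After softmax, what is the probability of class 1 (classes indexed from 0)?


Exponentials: e^-1.78=0.1686, e^2.72=15.1803, e^-0.22=0.8025, e^-2.65=0.0707, e^1.69=5.4195
Sum = 21.6416
Softmax = [0.0078, 0.7014, 0.0371, 0.0033, 0.2504]
p[1] = 15.1803/21.6416 = 0.7014

0.7014


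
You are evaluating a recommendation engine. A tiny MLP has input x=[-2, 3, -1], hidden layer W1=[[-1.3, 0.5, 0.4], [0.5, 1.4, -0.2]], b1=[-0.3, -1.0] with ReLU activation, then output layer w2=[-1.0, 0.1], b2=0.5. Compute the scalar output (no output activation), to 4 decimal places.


z1[0] = (-1.3)·(-2) + (0.5)·(3) + (0.4)·(-1) - 0.3 = 3.4
z1[1] = (0.5)·(-2) + (1.4)·(3) + (-0.2)·(-1) - 1.0 = 2.4
h = ReLU(z1) = [3.4, 2.4]
output = (-1.0)·(3.4) + (0.1)·(2.4) + 0.5 = -2.66

-2.66


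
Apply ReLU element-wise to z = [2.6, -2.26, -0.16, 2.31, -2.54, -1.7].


ReLU(2.6) = max(0, 2.6) = 2.6
ReLU(-2.26) = max(0, -2.26) = 0.0
ReLU(-0.16) = max(0, -0.16) = 0.0
ReLU(2.31) = max(0, 2.31) = 2.31
ReLU(-2.54) = max(0, -2.54) = 0.0
ReLU(-1.7) = max(0, -1.7) = 0.0
result = [2.6, 0.0, 0.0, 2.31, 0.0, 0.0]

[2.6, 0.0, 0.0, 2.31, 0.0, 0.0]


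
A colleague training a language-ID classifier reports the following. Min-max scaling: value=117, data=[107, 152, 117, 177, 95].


min=95, max=177
(117-95)/(177-95) = 22/82 = 0.2683

0.2683


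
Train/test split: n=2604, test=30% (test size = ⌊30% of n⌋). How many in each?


Test = ⌊2604·30/100⌋ = 781
Train = 2604 - 781 = 1823

Train: 1823, Test: 781


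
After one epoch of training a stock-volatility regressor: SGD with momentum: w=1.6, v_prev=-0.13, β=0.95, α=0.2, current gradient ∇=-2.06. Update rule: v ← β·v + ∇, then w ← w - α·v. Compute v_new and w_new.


v_new = 0.95·-0.13 - 2.06 = -0.1235 - 2.06 = -2.1835
w_new = 1.6 - 0.2·-2.1835 = 1.6 + 0.4367 = 2.0367

v_new=-2.1835, w_new=2.0367


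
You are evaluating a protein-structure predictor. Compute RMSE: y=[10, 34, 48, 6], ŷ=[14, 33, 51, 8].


MSE = 30/4 = 7.5
RMSE = √(30/4) = 2.7386

2.7386


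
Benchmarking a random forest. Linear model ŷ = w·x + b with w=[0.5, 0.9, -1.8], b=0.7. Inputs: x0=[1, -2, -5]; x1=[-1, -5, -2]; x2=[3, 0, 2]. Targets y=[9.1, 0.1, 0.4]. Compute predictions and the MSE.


ŷ0 = (0.5)·(1) + (0.9)·(-2) + (-1.8)·(-5) + 0.7 = 8.4
ŷ1 = (0.5)·(-1) + (0.9)·(-5) + (-1.8)·(-2) + 0.7 = -0.7
ŷ2 = (0.5)·(3) + (0.9)·(0) + (-1.8)·(2) + 0.7 = -1.4
errors² = [0.49, 0.64, 3.24]
MSE = 4.3700/3 = 1.4567

1.4567


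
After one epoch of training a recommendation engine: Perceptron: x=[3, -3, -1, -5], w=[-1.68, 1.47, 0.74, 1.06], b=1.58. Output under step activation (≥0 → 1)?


z = (3)·(-1.68) + (-3)·(1.47) + (-1)·(0.74) + (-5)·(1.06) + 1.58
  = -13.91
step(z) = 0 (z<0)

0


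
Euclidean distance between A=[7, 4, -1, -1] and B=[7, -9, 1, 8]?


d = √((7-7)² + (4+ 9)² + (-1-1)² + (-1-8)²)
  = √(0 + 169 + 4 + 81)
  = √254 = 15.9374

15.9374


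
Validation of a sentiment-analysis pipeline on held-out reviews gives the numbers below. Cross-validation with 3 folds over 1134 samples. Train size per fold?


Fold size = 1134/3 = 378
Training per fold = 1134 - 378 = 756

756


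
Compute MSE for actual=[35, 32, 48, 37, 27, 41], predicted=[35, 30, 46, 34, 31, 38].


Squared errors: (35-35)²=0, (32-30)²=4, (48-46)²=4, (37-34)²=9, (27-31)²=16, (41-38)²=9
Sum = 42
MSE = 42/6 = 7

7


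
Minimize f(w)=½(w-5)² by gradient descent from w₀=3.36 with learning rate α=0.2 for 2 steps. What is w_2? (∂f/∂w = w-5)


step 1: grad = 3.36-5 = -1.64; w = 3.36 - 0.2·(-1.64) = 3.688
step 2: grad = 3.688-5 = -1.312; w = 3.688 - 0.2·(-1.312) = 3.9504

3.9504


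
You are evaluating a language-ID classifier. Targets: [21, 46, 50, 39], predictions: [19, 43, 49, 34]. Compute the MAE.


Absolute errors: |21-19|=2, |46-43|=3, |50-49|=1, |39-34|=5
Sum = 11
MAE = 11/4 = 11/4

11/4


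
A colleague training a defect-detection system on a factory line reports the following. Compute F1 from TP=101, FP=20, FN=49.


Precision = 101/121 = 0.8347
Recall = 101/150 = 0.6733
F1 = 2·P·R/(P+R) = 2·TP/(2·TP+FP+FN) = 202/(202+20+49) = 202/271 = 0.7454

0.7454


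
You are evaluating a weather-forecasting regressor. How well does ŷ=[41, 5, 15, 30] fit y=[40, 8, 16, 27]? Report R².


ȳ = 22.75
SS_res = Σ(y-ŷ)² = 20
SS_tot = Σ(y-ȳ)² = 578.75
R² = 1 - SS_res/SS_tot = 1 - 0.0346 = 0.9654

0.9654


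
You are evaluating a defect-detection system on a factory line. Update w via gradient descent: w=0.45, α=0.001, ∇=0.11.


w_new = w - α·∇
= 0.45 - 0.001·0.11
= 0.45 - 0.00011
= 0.44989

0.44989


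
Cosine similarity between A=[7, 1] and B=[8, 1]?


A·B = 7·8 + 1·1 = 57
‖A‖ = √50 = 7.0711, ‖B‖ = √65 = 8.0623
cos = 57/(√50·√65) = 57/√3250 = 0.9998

0.9998


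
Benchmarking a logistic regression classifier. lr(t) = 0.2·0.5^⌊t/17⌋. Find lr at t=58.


n_drops = ⌊58/17⌋ = 3
lr = 0.2·0.5^3 = 0.2·0.125 = 0.025

0.025


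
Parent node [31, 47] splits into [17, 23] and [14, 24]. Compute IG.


Parent = [31, 47], H_parent = 0.9694
H_left = 0.9837 (n=40), H_right = 0.9495 (n=38)
H_children = (40/78)·0.9837 + (38/78)·0.9495 = 0.967
IG = 0.9694 - 0.967 = 0.0024

0.0024


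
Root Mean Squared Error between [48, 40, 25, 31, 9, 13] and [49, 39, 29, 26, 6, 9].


MSE = 68/6 = 11.3333
RMSE = √(68/6) = 3.3665

3.3665


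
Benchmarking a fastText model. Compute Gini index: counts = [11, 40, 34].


Probabilities: [11/85, 40/85, 34/85] ≈ [0.1294, 0.4706, 0.4]
Σpᵢ² = (121 + 1600 + 1156)/85² = 2877/7225
Gini = 1 - Σpᵢ² = 1 - 2877/7225 = 0.6018

0.6018


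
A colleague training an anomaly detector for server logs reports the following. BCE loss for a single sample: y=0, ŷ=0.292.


BCE = -[y·ln(p) + (1-y)·ln(1-p)]
= -0 - 1·ln(1-0.292)
= -ln(0.708) = 0.3453

0.3453


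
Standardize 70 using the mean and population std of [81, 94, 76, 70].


μ = 80.25, σ = 8.8424
z = (70 - 80.25)/8.8424 = -1.1592

-1.1592


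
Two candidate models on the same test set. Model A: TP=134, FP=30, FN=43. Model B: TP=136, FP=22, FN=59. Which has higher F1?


Model A: P=134/164=0.8171, R=134/177=0.7571, F1=2PR/(P+R)=2TP/(2TP+FP+FN)=268/341=0.7859
Model B: P=136/158=0.8608, R=136/195=0.6974, F1=2PR/(P+R)=2TP/(2TP+FP+FN)=272/353=0.7705
0.7859 > 0.7705 → Model A

Model A


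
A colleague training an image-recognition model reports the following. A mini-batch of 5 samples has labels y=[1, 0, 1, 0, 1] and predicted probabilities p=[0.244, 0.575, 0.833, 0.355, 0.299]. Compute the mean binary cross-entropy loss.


L[0] = -ln(0.244) = 1.4106
L[1] = -ln(1-0.575) = -ln(0.425) = 0.8557
L[2] = -ln(0.833) = 0.1827
L[3] = -ln(1-0.355) = -ln(0.645) = 0.4385
L[4] = -ln(0.299) = 1.2073
mean = (1.4106 + 0.8557 + 0.1827 + 0.4385 + 1.2073)/5 = 0.819

0.819


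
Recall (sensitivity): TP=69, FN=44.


Recall = TP/(TP+FN)
= 69/(69+44)
= 69/113 = 61.06%

61.06%


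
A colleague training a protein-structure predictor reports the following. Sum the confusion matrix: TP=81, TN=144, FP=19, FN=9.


Total = TP + TN + FP + FN
= 81 + 144 + 19 + 9
= 253
(Predicted positive: 100, predicted negative: 153)

253


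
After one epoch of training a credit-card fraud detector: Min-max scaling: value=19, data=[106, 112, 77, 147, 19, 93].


min=19, max=147
(19-19)/(147-19) = 0/128 = 0.0

0.0


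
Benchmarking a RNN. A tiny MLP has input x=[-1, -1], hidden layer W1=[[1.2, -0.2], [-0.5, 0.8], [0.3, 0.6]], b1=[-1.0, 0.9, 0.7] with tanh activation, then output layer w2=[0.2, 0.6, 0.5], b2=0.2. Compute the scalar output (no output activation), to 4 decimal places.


z1[0] = (1.2)·(-1) + (-0.2)·(-1) - 1.0 = -2.0
z1[1] = (-0.5)·(-1) + (0.8)·(-1) + 0.9 = 0.6
z1[2] = (0.3)·(-1) + (0.6)·(-1) + 0.7 = -0.2
h = tanh(z1) = [-0.964, 0.537, -0.1974]
output = (0.2)·(-0.964) + (0.6)·(0.537) + (0.5)·(-0.1974) + 0.2 = 0.2307

0.2307


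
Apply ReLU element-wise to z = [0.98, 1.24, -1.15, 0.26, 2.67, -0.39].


ReLU(0.98) = max(0, 0.98) = 0.98
ReLU(1.24) = max(0, 1.24) = 1.24
ReLU(-1.15) = max(0, -1.15) = 0.0
ReLU(0.26) = max(0, 0.26) = 0.26
ReLU(2.67) = max(0, 2.67) = 2.67
ReLU(-0.39) = max(0, -0.39) = 0.0
result = [0.98, 1.24, 0.0, 0.26, 2.67, 0.0]

[0.98, 1.24, 0.0, 0.26, 2.67, 0.0]


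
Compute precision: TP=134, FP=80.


Precision = TP/(TP+FP)
= 134/(134+80)
= 134/214 = 62.62%

62.62%


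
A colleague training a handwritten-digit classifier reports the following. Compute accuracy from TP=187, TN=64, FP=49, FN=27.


Accuracy = (TP+TN)/(TP+TN+FP+FN)
= (187+64)/(327)
= 251/327 = 76.76%

76.76%


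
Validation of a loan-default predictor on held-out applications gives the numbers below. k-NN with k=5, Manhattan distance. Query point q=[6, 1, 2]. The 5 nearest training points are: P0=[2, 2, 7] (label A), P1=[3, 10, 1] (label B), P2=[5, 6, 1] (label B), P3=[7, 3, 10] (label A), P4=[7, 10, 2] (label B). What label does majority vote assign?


d(q,P0) = 10  (label A)
d(q,P1) = 13  (label B)
d(q,P2) = 7  (label B)
d(q,P3) = 11  (label A)
d(q,P4) = 10  (label B)
Votes: A=2, B=3
Majority → B

B


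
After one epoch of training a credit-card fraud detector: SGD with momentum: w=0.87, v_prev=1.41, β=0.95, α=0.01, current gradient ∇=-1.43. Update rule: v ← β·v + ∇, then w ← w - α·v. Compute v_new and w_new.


v_new = 0.95·1.41 - 1.43 = 1.3395 - 1.43 = -0.0905
w_new = 0.87 - 0.01·-0.0905 = 0.87 + 0.000905 = 0.870905

v_new=-0.0905, w_new=0.870905


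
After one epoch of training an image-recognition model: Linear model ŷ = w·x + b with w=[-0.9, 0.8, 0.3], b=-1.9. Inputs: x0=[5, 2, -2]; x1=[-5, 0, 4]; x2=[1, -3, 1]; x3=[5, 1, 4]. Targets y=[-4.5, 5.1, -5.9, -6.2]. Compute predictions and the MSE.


ŷ0 = (-0.9)·(5) + (0.8)·(2) + (0.3)·(-2) - 1.9 = -5.4
ŷ1 = (-0.9)·(-5) + (0.8)·(0) + (0.3)·(4) - 1.9 = 3.8
ŷ2 = (-0.9)·(1) + (0.8)·(-3) + (0.3)·(1) - 1.9 = -4.9
ŷ3 = (-0.9)·(5) + (0.8)·(1) + (0.3)·(4) - 1.9 = -4.4
errors² = [0.81, 1.69, 1.0, 3.24]
MSE = 6.7400/4 = 1.685

1.685


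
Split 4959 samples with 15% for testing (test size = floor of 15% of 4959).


Test = ⌊4959·15/100⌋ = 743
Train = 4959 - 743 = 4216

Train: 4216, Test: 743


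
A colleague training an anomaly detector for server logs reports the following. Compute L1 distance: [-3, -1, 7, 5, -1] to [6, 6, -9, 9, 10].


d = |-3-6| + |-1-6| + |7+ 9| + |5-9| + |-1-10|
  = 9 + 7 + 16 + 4 + 11
  = 47

47


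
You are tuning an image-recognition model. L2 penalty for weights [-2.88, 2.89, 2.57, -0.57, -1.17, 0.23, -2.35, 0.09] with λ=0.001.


‖w‖₂² = (-2.88)² + (2.89)² + (2.57)² + (-0.57)² + (-1.17)² + (0.23)² + (-2.35)² + (0.09)²
     = 8.2944 + 8.3521 + 6.6049 + 0.3249 + 1.3689 + 0.0529 + 5.5225 + 0.0081
     = 30.5287
λ·‖w‖₂² = 0.001·30.5287 = 0.030529

0.030529


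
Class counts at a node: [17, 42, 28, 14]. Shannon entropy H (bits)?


Probabilities: [17/101, 42/101, 28/101, 14/101] ≈ [0.1683, 0.4158, 0.2772, 0.1386]
H = -((17/101)·log₂(17/101) + (42/101)·log₂(42/101) + (28/101)·log₂(28/101) + (14/101)·log₂(14/101))
  = 1.8674 bits

1.8674 bits


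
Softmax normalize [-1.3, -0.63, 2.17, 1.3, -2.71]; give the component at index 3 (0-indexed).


Exponentials: e^-1.3=0.2725, e^-0.63=0.5326, e^2.17=8.7583, e^1.3=3.6693, e^-2.71=0.0665
Sum = 13.2992
Softmax = [0.0205, 0.04, 0.6586, 0.2759, 0.005]
p[3] = 3.6693/13.2992 = 0.2759

0.2759


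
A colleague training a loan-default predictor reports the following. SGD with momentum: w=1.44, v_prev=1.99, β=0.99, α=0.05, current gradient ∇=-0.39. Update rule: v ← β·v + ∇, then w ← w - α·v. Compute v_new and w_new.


v_new = 0.99·1.99 - 0.39 = 1.9701 - 0.39 = 1.5801
w_new = 1.44 - 0.05·1.5801 = 1.44 - 0.079005 = 1.360995

v_new=1.5801, w_new=1.360995


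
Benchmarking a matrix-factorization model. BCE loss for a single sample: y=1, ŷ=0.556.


BCE = -[y·ln(p) + (1-y)·ln(1-p)]
= -1·ln(0.556) - 0
= -ln(0.556) = 0.587

0.587


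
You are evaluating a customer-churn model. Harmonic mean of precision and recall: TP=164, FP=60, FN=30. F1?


Precision = 164/224 = 0.7321
Recall = 164/194 = 0.8454
F1 = 2·P·R/(P+R) = 2·TP/(2·TP+FP+FN) = 328/(328+60+30) = 328/418 = 0.7847

0.7847


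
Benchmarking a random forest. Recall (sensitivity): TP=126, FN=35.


Recall = TP/(TP+FN)
= 126/(126+35)
= 126/161 = 78.26%

78.26%


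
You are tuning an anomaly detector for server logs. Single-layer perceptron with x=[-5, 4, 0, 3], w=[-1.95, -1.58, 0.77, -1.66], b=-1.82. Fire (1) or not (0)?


z = (-5)·(-1.95) + (4)·(-1.58) + (0)·(0.77) + (3)·(-1.66) - 1.82
  = -3.37
step(z) = 0 (z<0)

0


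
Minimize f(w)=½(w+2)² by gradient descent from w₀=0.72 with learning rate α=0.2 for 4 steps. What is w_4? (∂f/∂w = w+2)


step 1: grad = 0.72+2 = 2.72; w = 0.72 - 0.2·(2.72) = 0.176
step 2: grad = 0.176+2 = 2.176; w = 0.176 - 0.2·(2.176) = -0.2592
step 3: grad = -0.2592+2 = 1.7408; w = -0.2592 - 0.2·(1.7408) = -0.60736
step 4: grad = -0.60736+2 = 1.39264; w = -0.60736 - 0.2·(1.39264) = -0.885888

-0.885888


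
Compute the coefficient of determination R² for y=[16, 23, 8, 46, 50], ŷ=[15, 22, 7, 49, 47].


ȳ = 28.6
SS_res = Σ(y-ŷ)² = 21
SS_tot = Σ(y-ȳ)² = 1375.2
R² = 1 - SS_res/SS_tot = 1 - 0.0153 = 0.9847

0.9847


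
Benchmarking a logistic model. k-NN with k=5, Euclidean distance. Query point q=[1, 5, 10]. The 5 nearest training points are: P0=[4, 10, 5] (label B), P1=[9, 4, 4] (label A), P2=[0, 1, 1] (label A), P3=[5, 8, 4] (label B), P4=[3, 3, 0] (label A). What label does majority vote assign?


d(q,P0) = 7.6811  (label B)
d(q,P1) = 10.0499  (label A)
d(q,P2) = 9.8995  (label A)
d(q,P3) = 7.8102  (label B)
d(q,P4) = 10.3923  (label A)
Votes: A=3, B=2
Majority → A

A


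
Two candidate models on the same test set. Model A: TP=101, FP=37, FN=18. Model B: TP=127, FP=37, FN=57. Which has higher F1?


Model A: P=101/138=0.7319, R=101/119=0.8487, F1=2PR/(P+R)=2TP/(2TP+FP+FN)=202/257=0.786
Model B: P=127/164=0.7744, R=127/184=0.6902, F1=2PR/(P+R)=2TP/(2TP+FP+FN)=254/348=0.7299
0.786 > 0.7299 → Model A

Model A


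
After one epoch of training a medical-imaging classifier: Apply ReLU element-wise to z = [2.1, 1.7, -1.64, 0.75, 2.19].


ReLU(2.1) = max(0, 2.1) = 2.1
ReLU(1.7) = max(0, 1.7) = 1.7
ReLU(-1.64) = max(0, -1.64) = 0.0
ReLU(0.75) = max(0, 0.75) = 0.75
ReLU(2.19) = max(0, 2.19) = 2.19
result = [2.1, 1.7, 0.0, 0.75, 2.19]

[2.1, 1.7, 0.0, 0.75, 2.19]


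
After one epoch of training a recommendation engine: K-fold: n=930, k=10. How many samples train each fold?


Fold size = 930/10 = 93
Training per fold = 930 - 93 = 837

837


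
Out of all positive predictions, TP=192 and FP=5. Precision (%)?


Precision = TP/(TP+FP)
= 192/(192+5)
= 192/197 = 97.46%

97.46%


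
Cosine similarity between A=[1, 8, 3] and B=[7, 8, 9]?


A·B = 1·7 + 8·8 + 3·9 = 98
‖A‖ = √74 = 8.6023, ‖B‖ = √194 = 13.9284
cos = 98/(√74·√194) = 98/√14356 = 0.8179

0.8179


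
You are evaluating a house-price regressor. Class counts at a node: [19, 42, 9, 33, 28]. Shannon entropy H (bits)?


Probabilities: [19/131, 42/131, 9/131, 33/131, 28/131] ≈ [0.145, 0.3206, 0.0687, 0.2519, 0.2137]
H = -((19/131)·log₂(19/131) + (42/131)·log₂(42/131) + (9/131)·log₂(9/131) + (33/131)·log₂(33/131) + (28/131)·log₂(28/131))
  = 2.1724 bits

2.1724 bits


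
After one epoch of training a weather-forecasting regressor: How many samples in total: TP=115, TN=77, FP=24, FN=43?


Total = TP + TN + FP + FN
= 115 + 77 + 24 + 43
= 259
(Predicted positive: 139, predicted negative: 120)

259


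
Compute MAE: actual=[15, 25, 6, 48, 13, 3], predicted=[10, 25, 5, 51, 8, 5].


Absolute errors: |15-10|=5, |25-25|=0, |6-5|=1, |48-51|=3, |13-8|=5, |3-5|=2
Sum = 16
MAE = 16/6 = 8/3

8/3


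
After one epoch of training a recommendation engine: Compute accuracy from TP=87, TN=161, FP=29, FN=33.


Accuracy = (TP+TN)/(TP+TN+FP+FN)
= (87+161)/(310)
= 248/310 = 80.0%

80.0%


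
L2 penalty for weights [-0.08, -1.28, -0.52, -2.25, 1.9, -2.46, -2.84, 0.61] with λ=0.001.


‖w‖₂² = (-0.08)² + (-1.28)² + (-0.52)² + (-2.25)² + (1.9)² + (-2.46)² + (-2.84)² + (0.61)²
     = 0.0064 + 1.6384 + 0.2704 + 5.0625 + 3.61 + 6.0516 + 8.0656 + 0.3721
     = 25.077
λ·‖w‖₂² = 0.001·25.077 = 0.025077

0.025077


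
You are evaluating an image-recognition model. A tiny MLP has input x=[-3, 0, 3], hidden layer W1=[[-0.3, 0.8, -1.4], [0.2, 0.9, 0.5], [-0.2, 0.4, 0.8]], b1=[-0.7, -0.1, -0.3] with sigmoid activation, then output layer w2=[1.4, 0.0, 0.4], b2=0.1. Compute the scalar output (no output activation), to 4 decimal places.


z1[0] = (-0.3)·(-3) + (0.8)·(0) + (-1.4)·(3) - 0.7 = -4.0
z1[1] = (0.2)·(-3) + (0.9)·(0) + (0.5)·(3) - 0.1 = 0.8
z1[2] = (-0.2)·(-3) + (0.4)·(0) + (0.8)·(3) - 0.3 = 2.7
h = sigmoid(z1) = [0.018, 0.69, 0.937]
output = (1.4)·(0.018) + (0.0)·(0.69) + (0.4)·(0.937) + 0.1 = 0.5

0.5


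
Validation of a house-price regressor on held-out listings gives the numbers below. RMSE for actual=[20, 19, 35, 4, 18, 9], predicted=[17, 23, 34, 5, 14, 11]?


MSE = 47/6 = 7.8333
RMSE = √(47/6) = 2.7988

2.7988


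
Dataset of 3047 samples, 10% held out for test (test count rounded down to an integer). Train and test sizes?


Test = ⌊3047·10/100⌋ = 304
Train = 3047 - 304 = 2743

Train: 2743, Test: 304


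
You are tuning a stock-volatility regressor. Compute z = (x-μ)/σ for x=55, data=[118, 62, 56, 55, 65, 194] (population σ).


μ = 91.6667, σ = 50.6184
z = (55 - 91.6667)/50.6184 = -0.7244

-0.7244


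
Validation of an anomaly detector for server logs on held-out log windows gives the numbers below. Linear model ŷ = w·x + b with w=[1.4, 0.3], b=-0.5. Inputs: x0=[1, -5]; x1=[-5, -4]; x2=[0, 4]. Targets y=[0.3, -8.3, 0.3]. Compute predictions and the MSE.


ŷ0 = (1.4)·(1) + (0.3)·(-5) - 0.5 = -0.6
ŷ1 = (1.4)·(-5) + (0.3)·(-4) - 0.5 = -8.7
ŷ2 = (1.4)·(0) + (0.3)·(4) - 0.5 = 0.7
errors² = [0.81, 0.16, 0.16]
MSE = 1.1300/3 = 0.3767

0.3767


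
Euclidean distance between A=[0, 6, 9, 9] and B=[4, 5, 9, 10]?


d = √((0-4)² + (6-5)² + (9-9)² + (9-10)²)
  = √(16 + 1 + 0 + 1)
  = √18 = 4.2426

4.2426


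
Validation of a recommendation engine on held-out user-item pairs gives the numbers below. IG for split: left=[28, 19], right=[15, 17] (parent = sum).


Parent = [43, 36], H_parent = 0.9943
H_left = 0.9734 (n=47), H_right = 0.9972 (n=32)
H_children = (47/79)·0.9734 + (32/79)·0.9972 = 0.983
IG = 0.9943 - 0.983 = 0.0113

0.0113


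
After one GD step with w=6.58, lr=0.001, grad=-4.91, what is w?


w_new = w - α·∇
= 6.58 - 0.001·-4.91
= 6.58 + 0.00491
= 6.58491

6.58491


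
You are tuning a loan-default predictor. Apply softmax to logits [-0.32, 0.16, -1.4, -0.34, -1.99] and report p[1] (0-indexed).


Exponentials: e^-0.32=0.7261, e^0.16=1.1735, e^-1.4=0.2466, e^-0.34=0.7118, e^-1.99=0.1367
Sum = 2.9947
Softmax = [0.2425, 0.3919, 0.0823, 0.2377, 0.0456]
p[1] = 1.1735/2.9947 = 0.3919

0.3919


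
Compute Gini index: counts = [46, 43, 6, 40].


Probabilities: [46/135, 43/135, 6/135, 40/135] ≈ [0.3407, 0.3185, 0.0444, 0.2963]
Σpᵢ² = (2116 + 1849 + 36 + 1600)/135² = 5601/18225
Gini = 1 - Σpᵢ² = 1 - 5601/18225 = 0.6927

0.6927


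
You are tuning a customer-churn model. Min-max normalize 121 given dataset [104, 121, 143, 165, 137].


min=104, max=165
(121-104)/(165-104) = 17/61 = 0.2787

0.2787


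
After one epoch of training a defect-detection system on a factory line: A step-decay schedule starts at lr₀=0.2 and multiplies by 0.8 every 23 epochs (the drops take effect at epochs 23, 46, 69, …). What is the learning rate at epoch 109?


n_drops = ⌊109/23⌋ = 4
lr = 0.2·0.8^4 = 0.2·0.4096 = 0.08192

0.08192


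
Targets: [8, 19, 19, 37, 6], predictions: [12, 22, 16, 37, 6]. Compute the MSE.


Squared errors: (8-12)²=16, (19-22)²=9, (19-16)²=9, (37-37)²=0, (6-6)²=0
Sum = 34
MSE = 34/5 = 34/5

34/5


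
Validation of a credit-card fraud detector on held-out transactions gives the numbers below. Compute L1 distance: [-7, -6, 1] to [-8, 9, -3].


d = |-7+ 8| + |-6-9| + |1+ 3|
  = 1 + 15 + 4
  = 20

20


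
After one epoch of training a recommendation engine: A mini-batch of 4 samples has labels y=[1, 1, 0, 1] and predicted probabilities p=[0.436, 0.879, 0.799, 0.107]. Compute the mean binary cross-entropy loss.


L[0] = -ln(0.436) = 0.8301
L[1] = -ln(0.879) = 0.129
L[2] = -ln(1-0.799) = -ln(0.201) = 1.6045
L[3] = -ln(0.107) = 2.2349
mean = (0.8301 + 0.129 + 1.6045 + 2.2349)/4 = 1.1996

1.1996


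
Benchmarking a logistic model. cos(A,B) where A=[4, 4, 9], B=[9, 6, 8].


A·B = 4·9 + 4·6 + 9·8 = 132
‖A‖ = √113 = 10.6301, ‖B‖ = √181 = 13.4536
cos = 132/(√113·√181) = 132/√20453 = 0.923

0.923


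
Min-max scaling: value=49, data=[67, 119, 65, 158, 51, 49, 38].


min=38, max=158
(49-38)/(158-38) = 11/120 = 0.0917

0.0917


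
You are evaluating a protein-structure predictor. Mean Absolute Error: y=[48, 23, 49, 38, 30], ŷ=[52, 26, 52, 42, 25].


Absolute errors: |48-52|=4, |23-26|=3, |49-52|=3, |38-42|=4, |30-25|=5
Sum = 19
MAE = 19/5 = 19/5

19/5


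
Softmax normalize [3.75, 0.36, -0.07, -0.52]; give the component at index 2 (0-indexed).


Exponentials: e^3.75=42.5211, e^0.36=1.4333, e^-0.07=0.9324, e^-0.52=0.5945
Sum = 45.4813
Softmax = [0.9349, 0.0315, 0.0205, 0.0131]
p[2] = 0.9324/45.4813 = 0.0205

0.0205


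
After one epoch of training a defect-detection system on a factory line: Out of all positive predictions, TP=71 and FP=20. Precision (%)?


Precision = TP/(TP+FP)
= 71/(71+20)
= 71/91 = 78.02%

78.02%


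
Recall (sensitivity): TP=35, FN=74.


Recall = TP/(TP+FN)
= 35/(35+74)
= 35/109 = 32.11%

32.11%


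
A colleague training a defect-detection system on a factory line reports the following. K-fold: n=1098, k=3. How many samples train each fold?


Fold size = 1098/3 = 366
Training per fold = 1098 - 366 = 732

732


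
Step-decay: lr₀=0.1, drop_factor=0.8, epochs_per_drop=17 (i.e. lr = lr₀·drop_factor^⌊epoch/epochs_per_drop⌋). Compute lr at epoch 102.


n_drops = ⌊102/17⌋ = 6
lr = 0.1·0.8^6 = 0.1·0.262144 = 0.0262144

0.0262144


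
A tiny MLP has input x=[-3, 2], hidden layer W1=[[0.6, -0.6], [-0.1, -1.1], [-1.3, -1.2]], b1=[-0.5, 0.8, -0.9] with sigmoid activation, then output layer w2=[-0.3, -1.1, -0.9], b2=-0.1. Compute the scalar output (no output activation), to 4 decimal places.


z1[0] = (0.6)·(-3) + (-0.6)·(2) - 0.5 = -3.5
z1[1] = (-0.1)·(-3) + (-1.1)·(2) + 0.8 = -1.1
z1[2] = (-1.3)·(-3) + (-1.2)·(2) - 0.9 = 0.6
h = sigmoid(z1) = [0.0293, 0.2497, 0.6457]
output = (-0.3)·(0.0293) + (-1.1)·(0.2497) + (-0.9)·(0.6457) - 0.1 = -0.9646

-0.9646


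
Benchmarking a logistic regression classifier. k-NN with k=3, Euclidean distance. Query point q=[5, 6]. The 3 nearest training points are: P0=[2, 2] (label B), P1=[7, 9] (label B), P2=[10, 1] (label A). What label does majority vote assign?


d(q,P0) = 5.0  (label B)
d(q,P1) = 3.6056  (label B)
d(q,P2) = 7.0711  (label A)
Votes: A=1, B=2
Majority → B

B


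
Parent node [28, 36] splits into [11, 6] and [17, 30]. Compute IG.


Parent = [28, 36], H_parent = 0.9887
H_left = 0.9367 (n=17), H_right = 0.9441 (n=47)
H_children = (17/64)·0.9367 + (47/64)·0.9441 = 0.9421
IG = 0.9887 - 0.9421 = 0.0466

0.0466


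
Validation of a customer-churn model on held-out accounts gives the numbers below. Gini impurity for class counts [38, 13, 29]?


Probabilities: [38/80, 13/80, 29/80] ≈ [0.475, 0.1625, 0.3625]
Σpᵢ² = (1444 + 169 + 841)/80² = 2454/6400
Gini = 1 - Σpᵢ² = 1 - 2454/6400 = 0.6166

0.6166


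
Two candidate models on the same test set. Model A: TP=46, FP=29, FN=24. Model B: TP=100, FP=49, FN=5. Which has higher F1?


Model A: P=46/75=0.6133, R=46/70=0.6571, F1=2PR/(P+R)=2TP/(2TP+FP+FN)=92/145=0.6345
Model B: P=100/149=0.6711, R=100/105=0.9524, F1=2PR/(P+R)=2TP/(2TP+FP+FN)=200/254=0.7874
0.6345 < 0.7874 → Model B

Model B
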